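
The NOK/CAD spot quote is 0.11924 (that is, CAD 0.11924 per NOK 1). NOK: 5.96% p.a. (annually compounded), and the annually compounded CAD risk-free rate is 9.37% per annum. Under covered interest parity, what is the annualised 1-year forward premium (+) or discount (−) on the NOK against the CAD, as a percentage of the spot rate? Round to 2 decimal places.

T = 1 year.
No-arbitrage forward: 0.11924 × 1.093700 / 1.059600 = 0.12307738 CAD/NOK.
(F − S)/S ÷ T = (0.12307738 − 0.11924)/0.11924/1 = 0.032182 → 3.22%.

+3.22%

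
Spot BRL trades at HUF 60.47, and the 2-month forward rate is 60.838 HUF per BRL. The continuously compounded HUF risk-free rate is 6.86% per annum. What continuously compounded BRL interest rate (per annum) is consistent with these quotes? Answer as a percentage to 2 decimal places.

3.22%

T = 2/12 years.
By CIP, F/S equals the HUF-to-BRL growth ratio: 60.838/60.47 = 1.0060857.
The HUF side grows by e^(0.0686×2/12) = 1.0114989.
That pins the BRL growth at 1.0053805.
Take logs: ln 1.0053805 / (2/12) = 0.032196, so 3.22%.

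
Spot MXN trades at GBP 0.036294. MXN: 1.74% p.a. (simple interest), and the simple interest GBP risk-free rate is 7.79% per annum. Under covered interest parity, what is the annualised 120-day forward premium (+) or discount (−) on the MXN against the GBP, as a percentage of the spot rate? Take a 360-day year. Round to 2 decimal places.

T = 120/360 years.
F = S · g_GBP/g_MXN = 0.036294 × 1.0259667/1.005800 = 0.037021709.
(F − S)/S ÷ T = (0.037021709 − 0.036294)/0.036294/(120/360) = 0.060151 → 6.02%.

+6.02%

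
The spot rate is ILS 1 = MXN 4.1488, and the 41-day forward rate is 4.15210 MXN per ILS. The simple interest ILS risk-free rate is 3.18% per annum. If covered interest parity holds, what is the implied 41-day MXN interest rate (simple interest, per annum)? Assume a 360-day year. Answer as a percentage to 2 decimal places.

T = 41/360 years.
By CIP, F/S equals the MXN-to-ILS growth ratio: 4.1521/4.1488 = 1.0007954.
The ILS side grows by 1 + 0.0318×41/360 = 1.0036217.
Hence g_MXN = 1.004420.
r = (1.004420 − 1)/(41/360) = 0.038810 → 3.88%.

3.88%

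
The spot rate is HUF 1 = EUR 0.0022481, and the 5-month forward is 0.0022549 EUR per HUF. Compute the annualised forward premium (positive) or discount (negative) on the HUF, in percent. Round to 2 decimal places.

T = 5/12 years.
Period premium: (0.0022549 − 0.0022481)/0.0022481 = 0.0030248.
Annualise by dividing by T: 0.0030248 / (5/12) = 0.007260 → 0.73%.

+0.73%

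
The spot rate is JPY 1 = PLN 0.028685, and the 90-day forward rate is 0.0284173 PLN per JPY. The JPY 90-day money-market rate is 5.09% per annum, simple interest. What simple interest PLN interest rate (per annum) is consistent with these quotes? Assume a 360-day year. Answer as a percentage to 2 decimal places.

T = 90/360 years.
By CIP, F/S equals the PLN-to-JPY growth ratio: 0.0284173/0.028685 = 0.9906676.
The JPY side grows by 1 + 0.0509×90/360 = 1.012725.
So the PLN growth factor = 1.0032738.
(1.0032738 − 1)/T = 0.013095, i.e. 1.31%.

1.31%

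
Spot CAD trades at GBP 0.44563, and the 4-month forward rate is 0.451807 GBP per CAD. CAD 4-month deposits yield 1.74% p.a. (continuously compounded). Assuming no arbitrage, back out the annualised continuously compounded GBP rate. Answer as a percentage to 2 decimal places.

T = 4/12 years.
By CIP, F/S equals the GBP-to-CAD growth ratio: 0.451807/0.44563 = 1.0138613.
The CAD side grows by e^(0.0174×4/12) = 1.0058169.
So the GBP growth factor = 1.0197588.
Take logs: ln 1.0197588 / (4/12) = 0.058698, so 5.87%.

5.87%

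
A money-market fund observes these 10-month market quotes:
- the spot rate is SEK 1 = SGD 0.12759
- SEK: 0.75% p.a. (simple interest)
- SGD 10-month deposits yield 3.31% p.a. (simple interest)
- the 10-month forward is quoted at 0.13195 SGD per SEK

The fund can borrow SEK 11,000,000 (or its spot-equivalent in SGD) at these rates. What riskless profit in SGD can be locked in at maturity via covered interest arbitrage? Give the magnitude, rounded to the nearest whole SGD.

T = 10/12 years.
Invest the SEK and cover forward: 11,000,000 × 1.006250 × 0.13195 = SGD 1,460,521.56.
Convert at spot and invest in SGD: 11,000,000 × 0.12759 × 1.027583333 = SGD 1,442,202.93.
The quoted forward overvalues SEK, so borrow SGD, buy SEK at spot, deposit the SEK at 0.75%, and sell the proceeds forward at 0.13195.
Arbitrage profit = |1,460,521.56 − 1,442,202.93| = SGD 18,319.

SGD 18,319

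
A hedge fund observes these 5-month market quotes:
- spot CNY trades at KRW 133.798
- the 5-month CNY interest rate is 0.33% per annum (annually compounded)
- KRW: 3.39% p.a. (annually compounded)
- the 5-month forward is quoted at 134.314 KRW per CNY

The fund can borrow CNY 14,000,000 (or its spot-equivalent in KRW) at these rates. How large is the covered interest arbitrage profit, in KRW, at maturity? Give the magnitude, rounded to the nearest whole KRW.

T = 5/12 years.
Route A — deposit CNY, sell forward: 14,000,000 × 1.001373678863 × 134.314 = KRW 1,882,979,060.24.
Route B — convert at spot, deposit KRW: 14,000,000 × 133.798 × 1.013987784418 = KRW 1,899,373,526.11.
The quoted forward undervalues CNY, so borrow CNY, convert to KRW at spot, deposit the KRW at 3.39%, and buy CNY forward at 134.314 to cover the loan.
The gap between the two covered legs is KRW 16,394,466.

KRW 16,394,466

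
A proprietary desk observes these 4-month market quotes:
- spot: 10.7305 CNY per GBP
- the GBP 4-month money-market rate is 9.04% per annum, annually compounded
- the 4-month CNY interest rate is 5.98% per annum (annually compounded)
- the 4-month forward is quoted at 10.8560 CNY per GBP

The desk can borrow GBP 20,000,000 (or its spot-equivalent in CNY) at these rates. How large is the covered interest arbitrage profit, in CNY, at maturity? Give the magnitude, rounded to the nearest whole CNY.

T = 4/12 years.
Keep in GBP, deliver into the forward: 20,000,000·1.02926834016·10.8560 = CNY 223,474,742.02.
Swap to CNY now, deposit: 20,000,000·10.7305·1.0195486918 = CNY 218,805,344.75.
The quoted forward overvalues GBP, so borrow CNY, buy GBP at spot, deposit the GBP at 9.04%, and sell the proceeds forward at 10.8560.
Profit = 223,474,742.02 − 218,805,344.75 = CNY 4,669,397.

CNY 4,669,397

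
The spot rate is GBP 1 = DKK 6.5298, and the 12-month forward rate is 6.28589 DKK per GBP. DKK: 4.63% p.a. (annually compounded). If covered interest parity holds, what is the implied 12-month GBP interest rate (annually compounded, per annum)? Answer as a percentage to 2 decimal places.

T = 1 year.
CIP gives F = S · g_DKK/g_GBP, so g_DKK/g_GBP = 6.28589/6.5298 = 0.9626466.
The DKK side grows by (1 + 0.0463)^1 = 1.046300.
That pins the GBP growth at 1.0868994.
r = 1.0868994^(1/1) − 1 = 0.086899 → 8.69%.

8.69%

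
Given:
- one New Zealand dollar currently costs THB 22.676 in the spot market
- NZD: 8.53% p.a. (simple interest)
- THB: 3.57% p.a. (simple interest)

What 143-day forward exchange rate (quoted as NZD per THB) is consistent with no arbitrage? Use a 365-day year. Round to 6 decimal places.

T = 143/365 years.
Growth of 1 THB over T: 1 + 0.0357×143/365 = 1.0139866.
Growth of 1 NZD over T: 1 + 0.0853×143/365 = 1.0334189.
Forward (THB per NZD) = 22.676 × 1.0139866 / 1.0334189 = 22.24960.
Invert for NZD per THB: 1 / 22.24960 = 0.044945.

0.044945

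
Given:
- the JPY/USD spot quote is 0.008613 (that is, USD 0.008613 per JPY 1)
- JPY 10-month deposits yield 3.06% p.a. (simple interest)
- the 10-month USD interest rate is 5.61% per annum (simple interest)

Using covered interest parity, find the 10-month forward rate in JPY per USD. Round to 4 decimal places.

113.7466

T = 10/12 years.
USD growth factor: 1 + 0.0561×10/12 = 1.046750.
Growth of 1 JPY over T: 1 + 0.0306×10/12 = 1.025500.
CIP: F = S · (grow USD)/(grow JPY) = 0.008613 × 1.046750/1.025500 = 0.00879147513 USD per JPY.
Invert for JPY per USD: 1 / 0.00879147513 = 113.7466.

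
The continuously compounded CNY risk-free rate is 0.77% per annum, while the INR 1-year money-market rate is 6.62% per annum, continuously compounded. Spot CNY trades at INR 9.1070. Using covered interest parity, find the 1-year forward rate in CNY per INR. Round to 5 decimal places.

0.10357

T = 1 year.
Growth of 1 INR over T: e^(0.0662×1) = 1.0684404.
CNY growth factor: e^(0.0077×1) = 1.0077297.
So F = 9.107 × 1.0684404 / 1.0077297 = 9.655651 (INR/CNY).
Quoted the other way: 1/9.655651 = 0.10357 CNY per INR.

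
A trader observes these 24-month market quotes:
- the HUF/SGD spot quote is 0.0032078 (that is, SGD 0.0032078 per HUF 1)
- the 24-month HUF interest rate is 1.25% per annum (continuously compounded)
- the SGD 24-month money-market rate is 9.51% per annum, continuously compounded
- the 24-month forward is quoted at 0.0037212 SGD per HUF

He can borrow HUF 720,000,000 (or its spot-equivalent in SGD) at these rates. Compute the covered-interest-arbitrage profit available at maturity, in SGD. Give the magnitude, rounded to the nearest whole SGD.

SGD 46,371

T = 2 years.
Invest the HUF and cover forward: 720,000,000 × 1.025315121 × 0.0037212 = SGD 2,747,089.89.
Convert at spot and invest in SGD: 720,000,000 × 0.0032078 × 1.209491472 = SGD 2,793,460.86.
The quoted forward undervalues HUF, so borrow HUF, convert to SGD at spot, deposit the SGD at 9.51%, and buy HUF forward at 0.0037212 to cover the loan.
Profit = 2,793,460.86 − 2,747,089.89 = SGD 46,371.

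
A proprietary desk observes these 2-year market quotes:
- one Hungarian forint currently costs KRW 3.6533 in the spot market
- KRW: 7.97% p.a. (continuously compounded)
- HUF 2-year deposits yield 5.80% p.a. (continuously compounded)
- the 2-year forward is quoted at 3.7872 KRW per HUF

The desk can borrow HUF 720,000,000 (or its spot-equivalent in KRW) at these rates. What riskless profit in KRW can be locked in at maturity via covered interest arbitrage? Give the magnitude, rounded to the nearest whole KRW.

KRW 22,756,145

T = 2 years.
Route A — deposit HUF, sell forward: 720,000,000 × 1.122995872133 × 3.7872 = KRW 3,062,167,176.20.
Route B — convert at spot, deposit KRW: 720,000,000 × 3.6533 × 1.172806975659 = KRW 3,084,923,321.41.
The quoted forward undervalues HUF, so borrow HUF, convert to KRW at spot, deposit the KRW at 7.97%, and buy HUF forward at 3.7872 to cover the loan.
The gap between the two covered legs is KRW 22,756,145.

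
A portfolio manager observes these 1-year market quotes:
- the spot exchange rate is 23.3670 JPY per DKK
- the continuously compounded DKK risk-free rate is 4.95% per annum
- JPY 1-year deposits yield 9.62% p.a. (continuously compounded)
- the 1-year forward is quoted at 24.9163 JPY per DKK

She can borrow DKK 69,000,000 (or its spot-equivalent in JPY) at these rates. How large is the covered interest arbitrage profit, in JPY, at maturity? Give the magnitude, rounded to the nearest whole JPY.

T = 1 year.
Keep in DKK, deliver into the forward: 69,000,000·1.050745592215·24.9163 = JPY 1,806,467,775.55.
Swap to JPY now, deposit: 69,000,000·23.3670·1.100979237823 = JPY 1,775,134,147.66.
The quoted forward overvalues DKK, so borrow JPY, buy DKK at spot, deposit the DKK at 4.95%, and sell the proceeds forward at 24.9163.
Arbitrage profit = |1,806,467,775.55 − 1,775,134,147.66| = JPY 31,333,628.

JPY 31,333,628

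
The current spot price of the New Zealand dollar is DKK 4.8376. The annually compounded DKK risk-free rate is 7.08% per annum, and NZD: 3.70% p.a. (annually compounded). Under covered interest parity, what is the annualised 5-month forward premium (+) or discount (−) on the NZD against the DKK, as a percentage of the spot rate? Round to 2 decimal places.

T = 5/12 years.
No-arbitrage forward: 4.8376 × 1.0289126 / 1.0152535 = 4.9026845 DKK/NZD.
(F − S)/S ÷ T = (4.9026845 − 4.8376)/4.8376/(5/12) = 0.032289 → 3.23%.

+3.23%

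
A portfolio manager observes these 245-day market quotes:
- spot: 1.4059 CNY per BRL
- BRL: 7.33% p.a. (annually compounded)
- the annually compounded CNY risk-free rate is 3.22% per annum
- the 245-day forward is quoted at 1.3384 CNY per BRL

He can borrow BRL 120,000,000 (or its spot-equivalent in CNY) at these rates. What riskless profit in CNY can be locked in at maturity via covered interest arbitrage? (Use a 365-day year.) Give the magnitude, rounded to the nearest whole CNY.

T = 245/365 years.
Invest the BRL and cover forward: 120,000,000 × 1.04862699112 × 1.3384 = CNY 168,417,883.79.
Convert at spot and invest in CNY: 120,000,000 × 1.4059 × 1.02150089577 = CNY 172,335,373.12.
The quoted forward undervalues BRL, so borrow BRL, convert to CNY at spot, deposit the CNY at 3.22%, and buy BRL forward at 1.3384 to cover the loan.
The gap between the two covered legs is CNY 3,917,489.

CNY 3,917,489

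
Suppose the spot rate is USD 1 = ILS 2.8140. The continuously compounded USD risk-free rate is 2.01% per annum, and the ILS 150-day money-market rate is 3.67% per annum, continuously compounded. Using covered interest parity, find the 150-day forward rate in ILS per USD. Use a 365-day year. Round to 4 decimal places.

2.8333

T = 150/365 years.
Growth of 1 ILS over T: e^(0.0367×150/365) = 1.0151965.
USD growth factor: e^(0.0201×150/365) = 1.0082945.
Forward (ILS per USD) = 2.814 × 1.0151965 / 1.0082945 = 2.833262.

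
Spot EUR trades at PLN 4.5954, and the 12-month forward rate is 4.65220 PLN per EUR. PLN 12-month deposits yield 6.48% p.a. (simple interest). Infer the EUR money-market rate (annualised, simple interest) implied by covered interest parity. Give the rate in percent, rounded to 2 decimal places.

5.18%

T = 1 year.
CIP gives F = S · g_PLN/g_EUR, so g_PLN/g_EUR = 4.6522/4.5954 = 1.0123602.
PLN growth factor: 1 + 0.0648×1 = 1.064800.
That pins the EUR growth at 1.0517995.
(1.0517995 − 1)/T = 0.051799, i.e. 5.18%.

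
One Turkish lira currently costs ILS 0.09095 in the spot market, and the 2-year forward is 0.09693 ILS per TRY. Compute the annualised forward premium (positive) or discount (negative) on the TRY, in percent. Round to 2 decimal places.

T = 2 years.
TRY trades forward at +6.57504% vs spot over the period.
Per annum: 0.0657504 / 2 = 0.032875 = 3.29%.

+3.29%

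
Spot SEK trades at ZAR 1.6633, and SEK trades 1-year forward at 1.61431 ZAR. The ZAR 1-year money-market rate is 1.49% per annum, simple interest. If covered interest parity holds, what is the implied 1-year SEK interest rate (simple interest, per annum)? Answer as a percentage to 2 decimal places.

4.57%

T = 1 year.
F/S = 1.61431/1.6633 = 0.9705465 = (growth of ZAR) / (growth of SEK).
ZAR growth factor: 1 + 0.0149×1 = 1.014900.
That pins the SEK growth at 1.0456995.
(1.0456995 − 1)/T = 0.045700, i.e. 4.57%.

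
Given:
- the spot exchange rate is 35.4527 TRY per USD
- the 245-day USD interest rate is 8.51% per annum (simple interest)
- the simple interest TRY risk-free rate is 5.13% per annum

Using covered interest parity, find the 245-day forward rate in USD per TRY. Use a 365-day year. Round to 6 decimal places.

T = 245/365 years.
Growth of 1 TRY over T: 1 + 0.0513×245/365 = 1.0344342.
USD accumulates by 1 + 0.0851×245/365 = 1.0571219.
CIP: F = S · (grow TRY)/(grow USD) = 35.4527 × 1.0344342/1.0571219 = 34.69182 TRY per USD.
Invert for USD per TRY: 1 / 34.69182 = 0.028825.

0.028825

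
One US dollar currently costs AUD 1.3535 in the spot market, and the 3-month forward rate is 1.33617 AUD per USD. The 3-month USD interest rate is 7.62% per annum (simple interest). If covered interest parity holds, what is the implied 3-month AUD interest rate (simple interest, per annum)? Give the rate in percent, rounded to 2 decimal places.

T = 3/12 years.
F/S = 1.33617/1.3535 = 0.9871962 = (growth of AUD) / (growth of USD).
USD growth factor: 1 + 0.0762×3/12 = 1.019050.
Hence g_AUD = 1.0060023.
r = (1.0060023 − 1)/(3/12) = 0.024009 → 2.40%.

2.40%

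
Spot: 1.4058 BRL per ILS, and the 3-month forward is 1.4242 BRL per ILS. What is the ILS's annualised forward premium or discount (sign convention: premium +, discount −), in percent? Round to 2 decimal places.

+5.24%

T = 3/12 years.
(F − S)/S = (1.4242 − 1.4058)/1.4058 = 0.0130886.
Annualise by dividing by T: 0.0130886 / (3/12) = 0.052354 → 5.24%.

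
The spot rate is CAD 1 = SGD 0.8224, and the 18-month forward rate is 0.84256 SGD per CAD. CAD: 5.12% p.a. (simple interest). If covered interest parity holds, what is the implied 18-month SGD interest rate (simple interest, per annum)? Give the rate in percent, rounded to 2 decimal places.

6.88%

T = 18/12 years.
CIP gives F = S · g_SGD/g_CAD, so g_SGD/g_CAD = 0.84256/0.8224 = 1.0245136.
CAD growth factor: 1 + 0.0512×18/12 = 1.076800.
That pins the SGD growth at 1.1031962.
(1.1031962 − 1)/T = 0.068797, i.e. 6.88%.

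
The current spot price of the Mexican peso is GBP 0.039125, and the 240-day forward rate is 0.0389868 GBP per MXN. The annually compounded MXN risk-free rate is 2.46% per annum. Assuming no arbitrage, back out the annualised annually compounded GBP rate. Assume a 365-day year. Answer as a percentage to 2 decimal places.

1.91%

T = 240/365 years.
CIP gives F = S · g_GBP/g_MXN, so g_GBP/g_MXN = 0.0389868/0.039125 = 0.9964677.
The MXN side grows by (1 + 0.0246)^(240/365) = 1.0161079.
So the GBP growth factor = 1.0125187.
r = 1.0125187^(365/240) − 1 = 0.019101 → 1.91%.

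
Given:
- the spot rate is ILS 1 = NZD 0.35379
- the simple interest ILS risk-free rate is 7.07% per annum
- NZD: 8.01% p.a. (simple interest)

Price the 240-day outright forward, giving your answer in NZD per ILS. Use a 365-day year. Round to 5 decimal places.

0.35588

T = 240/365 years.
NZD accumulates by 1 + 0.0801×240/365 = 1.0526685.
ILS accumulates by 1 + 0.0707×240/365 = 1.0464877.
So F = 0.35379 × 1.0526685 / 1.0464877 = 0.3558796 (NZD/ILS).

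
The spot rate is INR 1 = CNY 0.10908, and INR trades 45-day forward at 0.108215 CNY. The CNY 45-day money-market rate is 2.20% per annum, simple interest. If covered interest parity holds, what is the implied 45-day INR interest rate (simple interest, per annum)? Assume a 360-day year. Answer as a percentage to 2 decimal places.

8.61%

T = 45/360 years.
F/S = 0.108215/0.10908 = 0.9920700 = (growth of CNY) / (growth of INR).
CNY growth factor: 1 + 0.0220×45/360 = 1.002750.
Hence g_INR = 1.0107654.
(1.0107654 − 1)/T = 0.086123, i.e. 8.61%.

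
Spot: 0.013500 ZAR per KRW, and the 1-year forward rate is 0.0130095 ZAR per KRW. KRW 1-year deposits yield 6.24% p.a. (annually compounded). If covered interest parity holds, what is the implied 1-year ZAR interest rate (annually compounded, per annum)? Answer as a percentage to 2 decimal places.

T = 1 year.
CIP gives F = S · g_ZAR/g_KRW, so g_ZAR/g_KRW = 0.0130095/0.0135 = 0.9636667.
The KRW side grows by (1 + 0.0624)^1 = 1.062400.
That pins the ZAR growth at 1.0237995.
Annualise: 1.0237995^(1/1) − 1 = 0.023799 = 2.38%.

2.38%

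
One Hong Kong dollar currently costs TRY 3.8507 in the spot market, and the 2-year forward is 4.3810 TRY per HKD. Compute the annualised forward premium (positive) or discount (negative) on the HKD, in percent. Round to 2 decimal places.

+6.89%

T = 2 years.
Period premium: (4.3810 − 3.8507)/3.8507 = 0.1377152.
Annualise by dividing by T: 0.1377152 / 2 = 0.068858 → 6.89%.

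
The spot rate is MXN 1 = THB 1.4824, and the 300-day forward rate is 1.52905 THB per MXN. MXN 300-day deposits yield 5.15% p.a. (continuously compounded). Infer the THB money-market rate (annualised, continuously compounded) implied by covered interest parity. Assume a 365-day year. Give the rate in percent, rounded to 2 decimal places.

T = 300/365 years.
CIP gives F = S · g_THB/g_MXN, so g_THB/g_MXN = 1.52905/1.4824 = 1.0314692.
The MXN side grows by e^(0.0515×300/365) = 1.0432374.
Hence g_THB = 1.0760672.
Take logs: ln 1.0760672 / (300/365) = 0.089197, so 8.92%.

8.92%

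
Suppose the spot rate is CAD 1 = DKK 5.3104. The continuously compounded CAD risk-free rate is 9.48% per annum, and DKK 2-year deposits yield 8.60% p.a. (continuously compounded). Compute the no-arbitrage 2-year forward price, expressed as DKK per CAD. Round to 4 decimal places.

5.2178

T = 2 years.
DKK accumulates by e^(0.0860×2) = 1.1876778.
CAD growth factor: e^(0.0948×2) = 1.208766.
So F = 5.3104 × 1.1876778 / 1.208766 = 5.217754 (DKK/CAD).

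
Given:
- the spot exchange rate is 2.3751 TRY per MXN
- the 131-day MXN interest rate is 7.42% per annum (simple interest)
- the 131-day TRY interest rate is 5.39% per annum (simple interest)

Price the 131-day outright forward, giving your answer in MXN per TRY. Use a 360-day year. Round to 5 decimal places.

T = 131/360 years.
Growth of 1 TRY over T: 1 + 0.0539×131/360 = 1.0196136.
Growth of 1 MXN over T: 1 + 0.0742×131/360 = 1.0270006.
CIP: F = S · (grow TRY)/(grow MXN) = 2.3751 × 1.0196136/1.0270006 = 2.358016 TRY per MXN.
Invert for MXN per TRY: 1 / 2.358016 = 0.42409.

0.42409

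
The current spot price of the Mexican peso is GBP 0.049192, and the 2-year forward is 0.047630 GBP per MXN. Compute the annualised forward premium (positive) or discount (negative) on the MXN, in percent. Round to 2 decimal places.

T = 2 years.
MXN trades forward at -3.17531% vs spot over the period.
Annualise by dividing by T: -0.0317531 / 2 = -0.015877 → -1.59%.

-1.59%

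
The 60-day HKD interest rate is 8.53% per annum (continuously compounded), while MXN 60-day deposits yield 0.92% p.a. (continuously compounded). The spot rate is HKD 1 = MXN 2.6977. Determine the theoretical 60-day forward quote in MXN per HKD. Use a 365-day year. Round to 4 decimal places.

2.6642

T = 60/365 years.
MXN growth factor: e^(0.0092×60/365) = 1.0015135.
HKD growth factor: e^(0.0853×60/365) = 1.0141207.
Forward (MXN per HKD) = 2.6977 × 1.0015135 / 1.0141207 = 2.664163.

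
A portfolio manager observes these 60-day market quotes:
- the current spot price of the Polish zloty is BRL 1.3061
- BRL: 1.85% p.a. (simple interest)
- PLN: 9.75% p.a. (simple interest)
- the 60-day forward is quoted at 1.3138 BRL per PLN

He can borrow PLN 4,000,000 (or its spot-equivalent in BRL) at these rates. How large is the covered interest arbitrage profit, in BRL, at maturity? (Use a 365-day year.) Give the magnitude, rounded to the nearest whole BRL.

T = 60/365 years.
Invest the PLN and cover forward: 4,000,000 × 1.016027397 × 1.3138 = BRL 5,339,427.18.
Convert at spot and invest in BRL: 4,000,000 × 1.3061 × 1.003041096 = BRL 5,240,287.90.
The quoted forward overvalues PLN, so borrow BRL, buy PLN at spot, deposit the PLN at 9.75%, and sell the proceeds forward at 1.3138.
Profit = 5,339,427.18 − 5,240,287.90 = BRL 99,139.

BRL 99,139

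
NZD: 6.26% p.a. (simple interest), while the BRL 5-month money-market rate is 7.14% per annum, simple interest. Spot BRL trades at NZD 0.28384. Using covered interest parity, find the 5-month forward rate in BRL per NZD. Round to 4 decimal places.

3.5357

T = 5/12 years.
NZD growth factor: 1 + 0.0626×5/12 = 1.0260833.
BRL growth factor: 1 + 0.0714×5/12 = 1.029750.
So F = 0.28384 × 1.0260833 / 1.029750 = 0.2828293 (NZD/BRL).
Quoted the other way: 1/0.2828293 = 3.5357 BRL per NZD.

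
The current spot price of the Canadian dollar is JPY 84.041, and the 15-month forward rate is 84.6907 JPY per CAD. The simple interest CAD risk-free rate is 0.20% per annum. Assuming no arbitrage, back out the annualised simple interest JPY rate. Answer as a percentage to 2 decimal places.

0.82%

T = 15/12 years.
By CIP, F/S equals the JPY-to-CAD growth ratio: 84.6907/84.041 = 1.0077308.
CAD growth factor: 1 + 0.0020×15/12 = 1.002500.
So the JPY growth factor = 1.0102501.
(1.0102501 − 1)/T = 0.008200, i.e. 0.82%.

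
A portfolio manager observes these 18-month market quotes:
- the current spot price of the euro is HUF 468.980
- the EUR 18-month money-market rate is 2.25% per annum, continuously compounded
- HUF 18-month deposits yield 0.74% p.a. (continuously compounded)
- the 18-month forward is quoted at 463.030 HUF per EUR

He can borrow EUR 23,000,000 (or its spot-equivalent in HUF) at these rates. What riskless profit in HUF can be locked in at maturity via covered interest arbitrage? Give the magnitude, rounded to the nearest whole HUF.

HUF 108,313,619

T = 18/12 years.
Keep in EUR, deliver into the forward: 23,000,000·1.034325992905·463.030 = HUF 11,015,251,183.38.
Swap to HUF now, deposit: 23,000,000·468.980·1.011161833572 = HUF 10,906,937,564.30.
The quoted forward overvalues EUR, so borrow HUF, buy EUR at spot, deposit the EUR at 2.25%, and sell the proceeds forward at 463.030.
The gap between the two covered legs is HUF 108,313,619.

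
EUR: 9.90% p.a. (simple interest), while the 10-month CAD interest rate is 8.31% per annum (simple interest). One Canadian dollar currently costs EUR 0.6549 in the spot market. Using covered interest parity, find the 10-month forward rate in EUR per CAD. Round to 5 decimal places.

T = 10/12 years.
EUR growth factor: 1 + 0.0990×10/12 = 1.082500.
CAD growth factor: 1 + 0.0831×10/12 = 1.069250.
CIP: F = S · (grow EUR)/(grow CAD) = 0.6549 × 1.082500/1.069250 = 0.6630154 EUR per CAD.

0.66302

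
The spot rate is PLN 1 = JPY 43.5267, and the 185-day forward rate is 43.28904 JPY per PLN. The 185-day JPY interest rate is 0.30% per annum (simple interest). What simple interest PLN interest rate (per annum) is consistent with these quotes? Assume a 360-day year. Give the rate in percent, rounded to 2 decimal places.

T = 185/360 years.
CIP gives F = S · g_JPY/g_PLN, so g_JPY/g_PLN = 43.28904/43.5267 = 0.9945399.
JPY growth factor: 1 + 0.0030×185/360 = 1.0015417.
That pins the PLN growth at 1.0070402.
(1.0070402 − 1)/T = 0.013700, i.e. 1.37%.

1.37%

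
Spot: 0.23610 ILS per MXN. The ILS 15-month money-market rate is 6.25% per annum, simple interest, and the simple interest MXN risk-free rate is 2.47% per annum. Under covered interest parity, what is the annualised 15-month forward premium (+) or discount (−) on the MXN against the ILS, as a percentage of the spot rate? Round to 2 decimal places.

T = 15/12 years.
F = S · g_ILS/g_MXN = 0.2361 × 1.078125/1.030875 = 0.24692161.
Annualised premium = (F − S)/S × (1/T) = (0.24692161 − 0.2361)/0.2361 ÷ (15/12) = 3.67%.

+3.67%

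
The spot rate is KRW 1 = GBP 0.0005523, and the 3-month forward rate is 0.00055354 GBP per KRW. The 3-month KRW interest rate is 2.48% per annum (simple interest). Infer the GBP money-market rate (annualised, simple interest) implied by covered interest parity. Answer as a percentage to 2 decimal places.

T = 3/12 years.
F/S = 0.00055354/0.0005523 = 1.0022452 = (growth of GBP) / (growth of KRW).
KRW growth factor: 1 + 0.0248×3/12 = 1.006200.
So the GBP growth factor = 1.0084591.
r = (1.0084591 − 1)/(3/12) = 0.033836 → 3.38%.

3.38%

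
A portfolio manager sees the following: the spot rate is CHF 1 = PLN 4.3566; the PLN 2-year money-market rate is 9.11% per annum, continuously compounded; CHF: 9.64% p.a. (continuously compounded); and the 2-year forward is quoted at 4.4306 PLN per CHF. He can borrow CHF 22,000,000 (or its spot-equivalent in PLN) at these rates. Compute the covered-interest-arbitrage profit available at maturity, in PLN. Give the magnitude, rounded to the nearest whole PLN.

PLN 3,199,665

T = 2 years.
Invest the CHF and cover forward: 22,000,000 × 1.2126402412 × 4.4306 = PLN 118,199,924.76.
Convert at spot and invest in PLN: 22,000,000 × 4.3566 × 1.1998541407 = PLN 115,000,260.09.
The quoted forward overvalues CHF, so borrow PLN, buy CHF at spot, deposit the CHF at 9.64%, and sell the proceeds forward at 4.4306.
Arbitrage profit = |118,199,924.76 − 115,000,260.09| = PLN 3,199,665.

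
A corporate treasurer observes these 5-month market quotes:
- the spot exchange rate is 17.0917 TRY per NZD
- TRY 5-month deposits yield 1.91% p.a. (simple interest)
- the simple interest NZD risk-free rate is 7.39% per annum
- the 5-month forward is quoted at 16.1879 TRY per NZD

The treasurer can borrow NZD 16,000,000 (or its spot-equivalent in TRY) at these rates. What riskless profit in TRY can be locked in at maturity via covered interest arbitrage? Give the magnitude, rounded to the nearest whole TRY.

TRY 8,661,904

T = 5/12 years.
Route A — deposit NZD, sell forward: 16,000,000 × 1.03079166667 × 16.1879 = TRY 266,981,638.73.
Route B — convert at spot, deposit TRY: 16,000,000 × 17.0917 × 1.00795833333 = TRY 275,643,543.13.
The quoted forward undervalues NZD, so borrow NZD, convert to TRY at spot, deposit the TRY at 1.91%, and buy NZD forward at 16.1879 to cover the loan.
Arbitrage profit = |266,981,638.73 − 275,643,543.13| = TRY 8,661,904.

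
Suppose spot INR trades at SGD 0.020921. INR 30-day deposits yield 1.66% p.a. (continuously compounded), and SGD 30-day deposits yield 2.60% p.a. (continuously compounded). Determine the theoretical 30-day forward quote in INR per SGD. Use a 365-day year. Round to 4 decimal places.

47.7619

T = 30/365 years.
Growth of 1 SGD over T: e^(0.0260×30/365) = 1.00213927.
INR accumulates by e^(0.0166×30/365) = 1.00136531.
So F = 0.020921 × 1.00213927 / 1.00136531 = 0.020937170 (SGD/INR).
Invert for INR per SGD: 1 / 0.020937170 = 47.7619.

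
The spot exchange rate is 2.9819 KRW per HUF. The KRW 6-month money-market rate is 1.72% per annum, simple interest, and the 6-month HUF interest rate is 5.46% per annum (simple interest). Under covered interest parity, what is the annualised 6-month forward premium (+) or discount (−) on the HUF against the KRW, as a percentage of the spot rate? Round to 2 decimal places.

T = 6/12 years.
CIP forward (KRW per HUF) = 2.9819 × 1.008600/1.027300 = 2.9276203.
Annualised premium = (F − S)/S × (1/T) = (2.9276203 − 2.9819)/2.9819 ÷ (6/12) = -3.64%.

-3.64%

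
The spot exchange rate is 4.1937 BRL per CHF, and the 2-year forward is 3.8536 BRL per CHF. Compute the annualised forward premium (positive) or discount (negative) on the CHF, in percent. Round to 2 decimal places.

T = 2 years.
CHF trades forward at -8.10978% vs spot over the period.
×(1/T) gives -4.05% p.a.

-4.05%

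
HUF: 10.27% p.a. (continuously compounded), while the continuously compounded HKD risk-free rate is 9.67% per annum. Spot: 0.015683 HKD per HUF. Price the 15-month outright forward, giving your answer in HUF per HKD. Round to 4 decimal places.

T = 15/12 years.
Growth of 1 HKD over T: e^(0.0967×15/12) = 1.12848384.
Growth of 1 HUF over T: e^(0.1027×15/12) = 1.13697929.
So F = 0.015683 × 1.12848384 / 1.13697929 = 0.015565817 (HKD/HUF).
Invert for HUF per HKD: 1 / 0.015565817 = 64.2433.

64.2433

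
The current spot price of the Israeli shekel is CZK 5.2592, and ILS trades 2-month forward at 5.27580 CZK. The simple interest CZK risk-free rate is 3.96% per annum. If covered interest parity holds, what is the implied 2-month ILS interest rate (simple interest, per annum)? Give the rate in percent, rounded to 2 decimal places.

T = 2/12 years.
CIP gives F = S · g_CZK/g_ILS, so g_CZK/g_ILS = 5.2758/5.2592 = 1.0031564.
CZK growth factor: 1 + 0.0396×2/12 = 1.006600.
That pins the ILS growth at 1.0034328.
r = (1.0034328 − 1)/(2/12) = 0.020597 → 2.06%.

2.06%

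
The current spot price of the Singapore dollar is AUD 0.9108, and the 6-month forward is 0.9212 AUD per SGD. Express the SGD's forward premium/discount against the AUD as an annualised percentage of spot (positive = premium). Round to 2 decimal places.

T = 6/12 years.
(F − S)/S = (0.9212 − 0.9108)/0.9108 = 0.0114185.
×(1/T) gives 2.28% p.a.

+2.28%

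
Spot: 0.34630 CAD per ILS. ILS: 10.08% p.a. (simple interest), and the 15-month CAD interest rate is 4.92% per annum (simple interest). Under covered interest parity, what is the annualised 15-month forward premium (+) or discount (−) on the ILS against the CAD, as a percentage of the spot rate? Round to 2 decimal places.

T = 15/12 years.
F = S · g_CAD/g_ILS = 0.3463 × 1.061500/1.126000 = 0.32646310.
(F − S)/S ÷ T = (0.32646310 − 0.3463)/0.3463/(15/12) = -0.045826 → -4.58%.

-4.58%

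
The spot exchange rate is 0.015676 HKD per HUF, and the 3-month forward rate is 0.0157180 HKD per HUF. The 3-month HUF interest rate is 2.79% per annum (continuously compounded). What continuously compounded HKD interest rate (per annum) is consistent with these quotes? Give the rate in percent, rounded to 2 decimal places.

T = 3/12 years.
By CIP, F/S equals the HKD-to-HUF growth ratio: 0.015718/0.015676 = 1.0026793.
The HUF side grows by e^(0.0279×3/12) = 1.0069994.
Hence g_HKD = 1.0096975.
r = ln(1.0096975)/(3/12) = 0.038603 → 3.86%.

3.86%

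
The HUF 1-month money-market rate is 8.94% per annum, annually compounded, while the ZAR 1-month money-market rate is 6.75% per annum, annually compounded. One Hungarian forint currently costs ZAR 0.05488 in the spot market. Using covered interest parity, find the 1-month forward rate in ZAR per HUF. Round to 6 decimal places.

0.054787

T = 1/12 years.
ZAR growth factor: (1 + 0.0675)^(1/12) = 1.0054581.
HUF growth factor: (1 + 0.0894)^(1/12) = 1.0071611.
CIP: F = S · (grow ZAR)/(grow HUF) = 0.05488 × 1.0054581/1.0071611 = 0.05478720 ZAR per HUF.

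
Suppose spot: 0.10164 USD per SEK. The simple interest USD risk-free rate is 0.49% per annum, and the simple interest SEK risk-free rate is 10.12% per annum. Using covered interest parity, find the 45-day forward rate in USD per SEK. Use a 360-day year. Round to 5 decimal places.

T = 45/360 years.
Growth of 1 USD over T: 1 + 0.0049×45/360 = 1.0006125.
SEK accumulates by 1 + 0.1012×45/360 = 1.012650.
So F = 0.10164 × 1.0006125 / 1.012650 = 0.1004318 (USD/SEK).

0.10043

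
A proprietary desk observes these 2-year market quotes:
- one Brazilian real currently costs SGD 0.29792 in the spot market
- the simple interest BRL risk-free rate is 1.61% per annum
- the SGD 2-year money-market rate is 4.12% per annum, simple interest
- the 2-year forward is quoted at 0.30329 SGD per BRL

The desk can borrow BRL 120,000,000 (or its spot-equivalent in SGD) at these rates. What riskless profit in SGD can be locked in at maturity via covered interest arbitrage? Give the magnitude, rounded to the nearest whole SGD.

SGD 1,129,520

T = 2 years.
Route A — deposit BRL, sell forward: 120,000,000 × 1.032200 × 0.30329 = SGD 37,566,712.56.
Route B — convert at spot, deposit SGD: 120,000,000 × 0.29792 × 1.082400 = SGD 38,696,232.96.
The quoted forward undervalues BRL, so borrow BRL, convert to SGD at spot, deposit the SGD at 4.12%, and buy BRL forward at 0.30329 to cover the loan.
Profit = 38,696,232.96 − 37,566,712.56 = SGD 1,129,520.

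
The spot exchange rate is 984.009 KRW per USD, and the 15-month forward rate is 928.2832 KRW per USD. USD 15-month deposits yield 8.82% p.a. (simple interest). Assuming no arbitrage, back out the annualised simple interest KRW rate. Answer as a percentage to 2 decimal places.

3.79%

T = 15/12 years.
CIP gives F = S · g_KRW/g_USD, so g_KRW/g_USD = 928.2832/984.009 = 0.9433686.
USD growth factor: 1 + 0.0882×15/12 = 1.110250.
So the KRW growth factor = 1.047375.
r = (1.047375 − 1)/(15/12) = 0.037900 → 3.79%.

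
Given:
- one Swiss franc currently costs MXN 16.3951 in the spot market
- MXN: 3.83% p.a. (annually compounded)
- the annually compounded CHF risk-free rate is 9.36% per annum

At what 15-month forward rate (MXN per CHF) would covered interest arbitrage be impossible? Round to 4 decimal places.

T = 15/12 years.
MXN growth factor: (1 + 0.0383)^(15/12) = 1.04810204.
Growth of 1 CHF over T: (1 + 0.0936)^(15/12) = 1.11833812.
So F = 16.3951 × 1.04810204 / 1.11833812 = 15.365423 (MXN/CHF).

15.3654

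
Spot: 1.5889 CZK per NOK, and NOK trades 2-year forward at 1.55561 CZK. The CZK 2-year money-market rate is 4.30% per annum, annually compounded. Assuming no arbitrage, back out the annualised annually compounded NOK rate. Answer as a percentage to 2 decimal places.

T = 2 years.
F/S = 1.55561/1.5889 = 0.9790484 = (growth of CZK) / (growth of NOK).
CZK growth factor: (1 + 0.0430)^2 = 1.087849.
That pins the NOK growth at 1.1111289.
r = 1.1111289^(1/2) − 1 = 0.054101 → 5.41%.

5.41%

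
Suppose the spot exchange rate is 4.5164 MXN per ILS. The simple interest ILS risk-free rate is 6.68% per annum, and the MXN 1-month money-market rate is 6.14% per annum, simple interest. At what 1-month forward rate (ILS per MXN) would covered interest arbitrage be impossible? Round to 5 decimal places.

T = 1/12 years.
MXN accumulates by 1 + 0.0614×1/12 = 1.0051167.
ILS growth factor: 1 + 0.0668×1/12 = 1.0055667.
So F = 4.5164 × 1.0051167 / 1.0055667 = 4.514379 (MXN/ILS).
Quoted the other way: 1/4.514379 = 0.22151 ILS per MXN.

0.22151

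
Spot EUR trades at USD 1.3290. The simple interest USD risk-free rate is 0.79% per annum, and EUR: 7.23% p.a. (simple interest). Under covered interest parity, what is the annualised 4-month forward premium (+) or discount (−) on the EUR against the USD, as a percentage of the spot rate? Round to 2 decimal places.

T = 4/12 years.
CIP forward (USD per EUR) = 1.329 × 1.0026333/1.024100 = 1.3011421.
Annualised premium = (F − S)/S × (1/T) = (1.3011421 − 1.329)/1.329 ÷ (4/12) = -6.29%.

-6.29%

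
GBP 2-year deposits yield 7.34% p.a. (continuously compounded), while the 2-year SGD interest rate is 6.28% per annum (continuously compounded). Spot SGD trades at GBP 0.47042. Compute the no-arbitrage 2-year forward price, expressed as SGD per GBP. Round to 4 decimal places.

2.0812

T = 2 years.
Growth of 1 GBP over T: e^(0.0734×2) = 1.1581223.
SGD growth factor: e^(0.0628×2) = 1.1338285.
So F = 0.47042 × 1.1581223 / 1.1338285 = 0.4804994 (GBP/SGD).
Invert for SGD per GBP: 1 / 0.4804994 = 2.0812.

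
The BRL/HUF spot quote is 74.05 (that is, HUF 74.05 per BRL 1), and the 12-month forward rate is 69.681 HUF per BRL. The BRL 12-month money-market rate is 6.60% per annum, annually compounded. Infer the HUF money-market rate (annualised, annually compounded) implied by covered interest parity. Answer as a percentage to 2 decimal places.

T = 1 year.
CIP gives F = S · g_HUF/g_BRL, so g_HUF/g_BRL = 69.681/74.05 = 0.9409993.
The BRL side grows by (1 + 0.0660)^1 = 1.066000.
Hence g_HUF = 1.0031053.
r = 1.0031053^(1/1) − 1 = 0.003105 → 0.31%.

0.31%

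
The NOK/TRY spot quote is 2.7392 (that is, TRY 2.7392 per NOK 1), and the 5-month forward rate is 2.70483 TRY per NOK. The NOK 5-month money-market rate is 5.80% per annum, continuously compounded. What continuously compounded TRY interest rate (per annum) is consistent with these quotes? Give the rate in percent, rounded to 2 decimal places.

2.77%

T = 5/12 years.
CIP gives F = S · g_TRY/g_NOK, so g_TRY/g_NOK = 2.70483/2.7392 = 0.9874525.
The NOK side grows by e^(0.0580×5/12) = 1.024461.
Hence g_TRY = 1.0116066.
r = ln(1.0116066)/(5/12) = 0.027695 → 2.77%.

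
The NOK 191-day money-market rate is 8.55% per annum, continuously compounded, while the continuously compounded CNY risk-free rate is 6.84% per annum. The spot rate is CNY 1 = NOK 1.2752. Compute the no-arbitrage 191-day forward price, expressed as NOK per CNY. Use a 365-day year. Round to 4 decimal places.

1.2867

T = 191/365 years.
NOK growth factor: e^(0.0855×191/365) = 1.0457571.
CNY accumulates by e^(0.0684×191/365) = 1.0364412.
So F = 1.2752 × 1.0457571 / 1.0364412 = 1.286662 (NOK/CNY).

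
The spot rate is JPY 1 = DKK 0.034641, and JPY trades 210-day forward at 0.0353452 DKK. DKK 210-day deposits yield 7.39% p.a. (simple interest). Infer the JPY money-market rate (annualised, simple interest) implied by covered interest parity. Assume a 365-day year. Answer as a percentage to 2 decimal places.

T = 210/365 years.
By CIP, F/S equals the DKK-to-JPY growth ratio: 0.0353452/0.034641 = 1.0203285.
DKK growth factor: 1 + 0.0739×210/365 = 1.0425178.
Hence g_JPY = 1.0217472.
(1.0217472 − 1)/T = 0.037799, i.e. 3.78%.

3.78%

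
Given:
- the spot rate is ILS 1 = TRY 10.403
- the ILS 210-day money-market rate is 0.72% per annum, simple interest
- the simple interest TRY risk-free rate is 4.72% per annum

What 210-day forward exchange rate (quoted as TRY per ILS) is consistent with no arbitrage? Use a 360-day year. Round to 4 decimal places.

T = 210/360 years.
Growth of 1 TRY over T: 1 + 0.0472×210/360 = 1.02753333.
ILS accumulates by 1 + 0.0072×210/360 = 1.004200.
CIP: F = S · (grow TRY)/(grow ILS) = 10.403 × 1.02753333/1.004200 = 10.644721 TRY per ILS.

10.6447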